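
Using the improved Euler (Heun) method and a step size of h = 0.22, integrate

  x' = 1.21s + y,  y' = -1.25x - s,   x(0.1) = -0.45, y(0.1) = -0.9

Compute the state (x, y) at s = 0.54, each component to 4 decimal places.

-0.6324, -0.7213

Heun on (x,y): k1 = f(s_n, state_n); k2 = f(s_n + h, state_n + h·k1); state_{n+1} = state_n + (h/2)·(k1 + k2).
0.100000: (-0.450000, -0.900000)
  k1 = (-0.779000, 0.462500)
  predictor → (-0.621380, -0.798250)
  k2 = (-0.411050, 0.456725)
  → (-0.580906, -0.798885)
0.320000: (-0.580906, -0.798885)
  k1 = (-0.411685, 0.406132)
  predictor → (-0.671476, -0.709536)
  k2 = (-0.056136, 0.299345)
  → (-0.632366, -0.721283)
(x(0.54), y(0.54)) ≈ (-0.6324, -0.7213)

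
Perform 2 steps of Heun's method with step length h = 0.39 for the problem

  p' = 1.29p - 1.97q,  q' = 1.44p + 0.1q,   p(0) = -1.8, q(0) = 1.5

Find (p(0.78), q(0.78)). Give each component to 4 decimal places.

-5.6219, -2.9026

Heun on (p,q): k1 = f(x_n, state_n); k2 = f(x_n + h, state_n + h·k1); state_{n+1} = state_n + (h/2)·(k1 + k2).
0.000000: (-1.800000, 1.500000)
  k1 = (-5.277000, -2.442000)
  predictor → (-3.858030, 0.547620)
  k2 = (-6.055670, -5.500801)
  → (-4.009871, -0.048846)
0.390000: (-4.009871, -0.048846)
  k1 = (-5.076506, -5.779098)
  predictor → (-5.989708, -2.302695)
  k2 = (-3.190415, -8.855449)
  → (-5.621920, -2.902583)
(p(0.78), q(0.78)) ≈ (-5.6219, -2.9026)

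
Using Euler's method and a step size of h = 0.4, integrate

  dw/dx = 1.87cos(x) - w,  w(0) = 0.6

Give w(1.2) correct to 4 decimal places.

Euler: w_{n+1} = w_n + h·f(x_n, w_n).
x=0.000000, w=0.600000: f=1.270000 → w ← 0.600000 + 0.4·1.270000 = 1.108000
x=0.400000, w=1.108000: f=0.614384 → w ← 1.108000 + 0.4·0.614384 = 1.353754
x=0.800000, w=1.353754: f=-0.050912 → w ← 1.353754 + 0.4·(-0.050912) = 1.333389
w(1.2) ≈ 1.3334

1.3334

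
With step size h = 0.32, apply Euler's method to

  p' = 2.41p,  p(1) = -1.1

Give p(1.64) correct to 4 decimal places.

Euler: p_{n+1} = p_n + h·f(t_n, p_n).
t=1.000000, p=-1.100000: f=-2.651000 → p ← -1.100000 + 0.32·(-2.651000) = -1.948320
t=1.320000, p=-1.948320: f=-4.695451 → p ← -1.948320 + 0.32·(-4.695451) = -3.450864
p(1.64) ≈ -3.4509

-3.4509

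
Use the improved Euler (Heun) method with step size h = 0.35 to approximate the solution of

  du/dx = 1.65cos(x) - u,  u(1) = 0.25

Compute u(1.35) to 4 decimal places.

Heun: k1 = f(x_n, u_n); k2 = f(x_n + h, u_n + h·k1); u_{n+1} = u_n + (h/2)·(k1 + k2).
x=1.000000, u=0.250000:
  k1 = f(1.000000, 0.250000) = 0.641499
  k2 = f(1.350000, 0.474525) = -0.113164
  u ← 0.250000 + (0.35/2)·(0.641499 + (-0.113164)) = 0.342459
u(1.35) ≈ 0.3425

0.3425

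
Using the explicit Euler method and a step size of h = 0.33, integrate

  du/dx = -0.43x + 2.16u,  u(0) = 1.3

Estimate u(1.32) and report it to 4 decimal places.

Euler: u_{n+1} = u_n + h·f(x_n, u_n).
x=0.000000, u=1.300000: f=2.808000 → u ← 1.300000 + 0.33·2.808000 = 2.226640
x=0.330000, u=2.226640: f=4.667642 → u ← 2.226640 + 0.33·4.667642 = 3.766962
x=0.660000, u=3.766962: f=7.852838 → u ← 3.766962 + 0.33·7.852838 = 6.358398
x=0.990000, u=6.358398: f=13.308441 → u ← 6.358398 + 0.33·13.308441 = 10.750184
u(1.32) ≈ 10.7502

10.7502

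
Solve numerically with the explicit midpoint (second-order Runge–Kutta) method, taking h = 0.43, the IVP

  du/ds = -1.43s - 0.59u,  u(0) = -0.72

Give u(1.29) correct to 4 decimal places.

Midpoint: k1 = f(s_n, u_n); k2 = f(s_n + h/2, u_n + (h/2)·k1); u_{n+1} = u_n + h·k2.
s=0.000000, u=-0.720000:
  k1 = f(0.000000, -0.720000) = 0.424800
  k2 = f(0.215000, -0.628668) = 0.063464
  u ← -0.720000 + 0.43·0.063464 = -0.692710
s=0.430000, u=-0.692710:
  k1 = f(0.430000, -0.692710) = -0.206201
  k2 = f(0.645000, -0.737044) = -0.487494
  u ← -0.692710 + 0.43·(-0.487494) = -0.902333
s=0.860000, u=-0.902333:
  k1 = f(0.860000, -0.902333) = -0.697424
  k2 = f(1.075000, -1.052279) = -0.916405
  u ← -0.902333 + 0.43·(-0.916405) = -1.296387
u(1.29) ≈ -1.2964

-1.2964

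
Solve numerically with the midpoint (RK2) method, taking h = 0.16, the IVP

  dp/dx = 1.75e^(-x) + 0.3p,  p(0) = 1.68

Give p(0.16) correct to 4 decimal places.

2.0278

Midpoint: k1 = f(x_n, p_n); k2 = f(x_n + h/2, p_n + (h/2)·k1); p_{n+1} = p_n + h·k2.
x=0.000000, p=1.680000:
  k1 = f(0.000000, 1.680000) = 2.254000
  k2 = f(0.080000, 1.860320) = 2.173550
  p ← 1.680000 + 0.16·2.173550 = 2.027768
p(0.16) ≈ 2.0278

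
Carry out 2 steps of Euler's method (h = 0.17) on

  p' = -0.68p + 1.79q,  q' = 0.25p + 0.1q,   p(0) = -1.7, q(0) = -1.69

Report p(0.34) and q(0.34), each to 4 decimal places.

-2.3295, -1.9072

Euler on (p,q): p_{n+1} = p_n + h·p', q_{n+1} = q_n + h·q'.
0.000000: (-1.700000, -1.690000); f=(-1.869100, -0.594000) → (-2.017747, -1.790980)
0.170000: (-2.017747, -1.790980); f=(-1.833786, -0.683535) → (-2.329491, -1.907181)
(p(0.34), q(0.34)) ≈ (-2.3295, -1.9072)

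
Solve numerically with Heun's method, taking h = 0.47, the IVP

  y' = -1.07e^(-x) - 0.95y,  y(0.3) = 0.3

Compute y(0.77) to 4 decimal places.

-0.0236

Heun: k1 = f(x_n, y_n); k2 = f(x_n + h, y_n + h·k1); y_{n+1} = y_n + (h/2)·(k1 + k2).
x=0.300000, y=0.300000:
  k1 = f(0.300000, 0.300000) = -1.077675
  k2 = f(0.770000, -0.206507) = -0.299242
  y ← 0.300000 + (0.47/2)·(-1.077675 + (-0.299242)) = -0.023576
y(0.77) ≈ -0.0236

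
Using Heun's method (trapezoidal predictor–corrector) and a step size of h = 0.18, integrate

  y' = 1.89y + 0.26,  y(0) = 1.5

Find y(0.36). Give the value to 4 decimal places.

3.0632

Heun: k1 = f(t_n, y_n); k2 = f(t_n + h, y_n + h·k1); y_{n+1} = y_n + (h/2)·(k1 + k2).
t=0.000000, y=1.500000:
  k1 = f(0.000000, 1.500000) = 3.095000
  k2 = f(0.180000, 2.057100) = 4.147919
  y ← 1.500000 + (0.18/2)·(3.095000 + 4.147919) = 2.151863
t=0.180000, y=2.151863:
  k1 = f(0.180000, 2.151863) = 4.327021
  k2 = f(0.360000, 2.930726) = 5.799073
  y ← 2.151863 + (0.18/2)·(4.327021 + 5.799073) = 3.063211
y(0.36) ≈ 3.0632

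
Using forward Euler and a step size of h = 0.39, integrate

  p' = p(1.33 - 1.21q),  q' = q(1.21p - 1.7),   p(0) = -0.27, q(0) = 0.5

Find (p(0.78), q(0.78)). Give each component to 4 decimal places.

-0.5089, 0.0182

Euler on (p,q): p_{n+1} = p_n + h·p', q_{n+1} = q_n + h·q'.
0.000000: (-0.270000, 0.500000); f=(-0.195750, -1.013350) → (-0.346343, 0.104793)
0.390000: (-0.346343, 0.104793); f=(-0.416719, -0.222065) → (-0.508863, 0.018188)
(p(0.78), q(0.78)) ≈ (-0.5089, 0.0182)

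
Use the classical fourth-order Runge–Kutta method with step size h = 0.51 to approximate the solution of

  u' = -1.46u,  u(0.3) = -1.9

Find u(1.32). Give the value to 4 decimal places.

RK4: k1 = f(x_n, u_n); k2 = f(x_n + h/2, u_n + (h/2)·k1); k3 = f(x_n + h/2, u_n + (h/2)·k2); k4 = f(x_n + h, u_n + h·k3); u_{n+1} = u_n + (h/6)·(k1 + 2k2 + 2k3 + k4).
x=0.300000, u=-1.900000:
  k1 = f(0.300000, -1.900000) = 2.774000
  k2 = f(0.555000, -1.192630) = 1.741240
  k3 = f(0.555000, -1.455984) = 2.125736
  k4 = f(0.810000, -0.815874) = 1.191177
  u ← -1.900000 + (0.51/6)·(k1 + 2k2 + 2k3 + k4) = -0.905574
x=0.810000, u=-0.905574:
  k1 = f(0.810000, -0.905574) = 1.322138
  k2 = f(1.065000, -0.568429) = 0.829906
  k3 = f(1.065000, -0.693948) = 1.013164
  k4 = f(1.320000, -0.388860) = 0.567736
  u ← -0.905574 + (0.51/6)·(k1 + 2k2 + 2k3 + k4) = -0.431613
u(1.32) ≈ -0.4316

-0.4316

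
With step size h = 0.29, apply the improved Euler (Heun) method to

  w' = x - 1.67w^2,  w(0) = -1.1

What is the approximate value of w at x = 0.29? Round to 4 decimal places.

Heun: k1 = f(x_n, w_n); k2 = f(x_n + h, w_n + h·k1); w_{n+1} = w_n + (h/2)·(k1 + k2).
x=0.000000, w=-1.100000:
  k1 = f(0.000000, -1.100000) = -2.020700
  k2 = f(0.290000, -1.686003) = -4.457152
  w ← -1.100000 + (0.29/2)·(-2.020700 + (-4.457152)) = -2.039289
w(0.29) ≈ -2.0393

-2.0393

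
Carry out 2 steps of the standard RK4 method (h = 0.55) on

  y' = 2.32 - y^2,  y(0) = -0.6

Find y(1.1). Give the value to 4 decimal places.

1.2704

RK4: k1 = f(x_n, y_n); k2 = f(x_n + h/2, y_n + (h/2)·k1); k3 = f(x_n + h/2, y_n + (h/2)·k2); k4 = f(x_n + h, y_n + h·k3); y_{n+1} = y_n + (h/6)·(k1 + 2k2 + 2k3 + k4).
x=0.000000, y=-0.600000:
  k1 = f(0.000000, -0.600000) = 1.960000
  k2 = f(0.275000, -0.061000) = 2.316279
  k3 = f(0.275000, 0.036977) = 2.318633
  k4 = f(0.550000, 0.675248) = 1.864040
  y ← -0.600000 + (0.55/6)·(k1 + 2k2 + 2k3 + k4) = 0.600271
x=0.550000, y=0.600271:
  k1 = f(0.550000, 0.600271) = 1.959675
  k2 = f(0.825000, 1.139181) = 1.022266
  k3 = f(0.825000, 0.881394) = 1.543145
  k4 = f(1.100000, 1.449000) = 0.220398
  y ← 0.600271 + (0.55/6)·(k1 + 2k2 + 2k3 + k4) = 1.270436
y(1.1) ≈ 1.2704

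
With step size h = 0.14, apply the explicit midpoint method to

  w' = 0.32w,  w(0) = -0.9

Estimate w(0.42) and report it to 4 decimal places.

-1.0294

Midpoint: k1 = f(x_n, w_n); k2 = f(x_n + h/2, w_n + (h/2)·k1); w_{n+1} = w_n + h·k2.
x=0.000000, w=-0.900000:
  k1 = f(0.000000, -0.900000) = -0.288000
  k2 = f(0.070000, -0.920160) = -0.294451
  w ← -0.900000 + 0.14·(-0.294451) = -0.941223
x=0.140000, w=-0.941223:
  k1 = f(0.140000, -0.941223) = -0.301191
  k2 = f(0.210000, -0.962307) = -0.307938
  w ← -0.941223 + 0.14·(-0.307938) = -0.984335
x=0.280000, w=-0.984335:
  k1 = f(0.280000, -0.984335) = -0.314987
  k2 = f(0.350000, -1.006384) = -0.322043
  w ← -0.984335 + 0.14·(-0.322043) = -1.029420
w(0.42) ≈ -1.0294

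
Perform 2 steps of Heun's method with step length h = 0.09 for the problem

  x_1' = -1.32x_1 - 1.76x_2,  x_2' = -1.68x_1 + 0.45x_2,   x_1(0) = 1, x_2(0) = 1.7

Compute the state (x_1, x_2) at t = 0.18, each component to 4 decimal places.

0.3271, 1.6398

Heun on (x_1,x_2): k1 = f(t_n, state_n); k2 = f(t_n + h, state_n + h·k1); state_{n+1} = state_n + (h/2)·(k1 + k2).
0.000000: (1.000000, 1.700000)
  k1 = (-4.312000, -0.915000)
  predictor → (0.611920, 1.617650)
  k2 = (-3.654798, -0.300083)
  → (0.641494, 1.645321)
0.090000: (0.641494, 1.645321)
  k1 = (-3.742538, -0.337315)
  predictor → (0.304666, 1.614963)
  k2 = (-3.244493, 0.214895)
  → (0.327078, 1.639812)
(x_1(0.18), x_2(0.18)) ≈ (0.3271, 1.6398)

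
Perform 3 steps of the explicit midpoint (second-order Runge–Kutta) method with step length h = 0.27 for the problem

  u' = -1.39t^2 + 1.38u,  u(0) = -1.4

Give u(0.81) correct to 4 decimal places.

-4.4997

Midpoint: k1 = f(t_n, u_n); k2 = f(t_n + h/2, u_n + (h/2)·k1); u_{n+1} = u_n + h·k2.
t=0.000000, u=-1.400000:
  k1 = f(0.000000, -1.400000) = -1.932000
  k2 = f(0.135000, -1.660820) = -2.317264
  u ← -1.400000 + 0.27·(-2.317264) = -2.025661
t=0.270000, u=-2.025661:
  k1 = f(0.270000, -2.025661) = -2.896744
  k2 = f(0.405000, -2.416722) = -3.563071
  u ← -2.025661 + 0.27·(-3.563071) = -2.987690
t=0.540000, u=-2.987690:
  k1 = f(0.540000, -2.987690) = -4.528337
  k2 = f(0.675000, -3.599016) = -5.599961
  u ← -2.987690 + 0.27·(-5.599961) = -4.499680
u(0.81) ≈ -4.4997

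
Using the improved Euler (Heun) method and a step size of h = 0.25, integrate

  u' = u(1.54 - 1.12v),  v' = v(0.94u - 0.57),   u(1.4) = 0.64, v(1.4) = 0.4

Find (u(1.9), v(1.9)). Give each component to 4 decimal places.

Heun on (u,v): k1 = f(x_n, state_n); k2 = f(x_n + h, state_n + h·k1); state_{n+1} = state_n + (h/2)·(k1 + k2).
1.400000: (0.640000, 0.400000)
  k1 = (0.698880, 0.012640)
  predictor → (0.814720, 0.403160)
  k2 = (0.886791, 0.078954)
  → (0.838209, 0.411449)
1.650000: (0.838209, 0.411449)
  k1 = (0.904576, 0.089661)
  predictor → (1.064353, 0.433865)
  k2 = (1.121904, 0.186775)
  → (1.091519, 0.446004)
(u(1.9), v(1.9)) ≈ (1.0915, 0.4460)

1.0915, 0.4460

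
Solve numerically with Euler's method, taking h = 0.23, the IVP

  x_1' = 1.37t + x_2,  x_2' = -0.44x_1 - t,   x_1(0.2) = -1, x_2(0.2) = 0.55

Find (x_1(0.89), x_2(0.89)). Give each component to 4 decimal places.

Euler on (x_1,x_2): x_1_{n+1} = x_1_n + h·x_1', x_2_{n+1} = x_2_n + h·x_2'.
0.200000: (-1.000000, 0.550000); f=(0.824000, 0.240000) → (-0.810480, 0.605200)
0.430000: (-0.810480, 0.605200); f=(1.194300, -0.073389) → (-0.535791, 0.588321)
0.660000: (-0.535791, 0.588321); f=(1.492521, -0.424252) → (-0.192511, 0.490743)
(x_1(0.89), x_2(0.89)) ≈ (-0.1925, 0.4907)

-0.1925, 0.4907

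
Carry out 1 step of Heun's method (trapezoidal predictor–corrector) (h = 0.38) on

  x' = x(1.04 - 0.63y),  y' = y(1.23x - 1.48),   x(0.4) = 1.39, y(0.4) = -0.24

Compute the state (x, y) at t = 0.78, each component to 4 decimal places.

Heun on (x,y): k1 = f(t_n, state_n); k2 = f(t_n + h, state_n + h·k1); state_{n+1} = state_n + (h/2)·(k1 + k2).
0.400000: (1.390000, -0.240000)
  k1 = (1.655768, -0.055128)
  predictor → (2.019192, -0.260949)
  k2 = (2.431910, -0.261890)
  → (2.166659, -0.300233)
(x(0.78), y(0.78)) ≈ (2.1667, -0.3002)

2.1667, -0.3002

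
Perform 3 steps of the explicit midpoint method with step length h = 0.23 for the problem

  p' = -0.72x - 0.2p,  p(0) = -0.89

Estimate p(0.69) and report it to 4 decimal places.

-0.9399

Midpoint: k1 = f(x_n, p_n); k2 = f(x_n + h/2, p_n + (h/2)·k1); p_{n+1} = p_n + h·k2.
x=0.000000, p=-0.890000:
  k1 = f(0.000000, -0.890000) = 0.178000
  k2 = f(0.115000, -0.869530) = 0.091106
  p ← -0.890000 + 0.23·0.091106 = -0.869046
x=0.230000, p=-0.869046:
  k1 = f(0.230000, -0.869046) = 0.008209
  k2 = f(0.345000, -0.868102) = -0.074780
  p ← -0.869046 + 0.23·(-0.074780) = -0.886245
x=0.460000, p=-0.886245:
  k1 = f(0.460000, -0.886245) = -0.153951
  k2 = f(0.575000, -0.903949) = -0.233210
  p ← -0.886245 + 0.23·(-0.233210) = -0.939883
p(0.69) ≈ -0.9399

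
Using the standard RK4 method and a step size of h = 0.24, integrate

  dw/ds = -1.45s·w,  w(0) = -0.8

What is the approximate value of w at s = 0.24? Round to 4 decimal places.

-0.7673

RK4: k1 = f(s_n, w_n); k2 = f(s_n + h/2, w_n + (h/2)·k1); k3 = f(s_n + h/2, w_n + (h/2)·k2); k4 = f(s_n + h, w_n + h·k3); w_{n+1} = w_n + (h/6)·(k1 + 2k2 + 2k3 + k4).
s=0.000000, w=-0.800000:
  k1 = f(0.000000, -0.800000) = 0.000000
  k2 = f(0.120000, -0.800000) = 0.139200
  k3 = f(0.120000, -0.783296) = 0.136294
  k4 = f(0.240000, -0.767290) = 0.267017
  w ← -0.800000 + (0.24/6)·(k1 + 2k2 + 2k3 + k4) = -0.767280
w(0.24) ≈ -0.7673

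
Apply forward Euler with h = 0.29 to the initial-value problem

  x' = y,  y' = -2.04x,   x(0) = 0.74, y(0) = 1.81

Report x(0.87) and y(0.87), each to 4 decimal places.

Euler on (x,y): x_{n+1} = x_n + h·x', y_{n+1} = y_n + h·y'.
0.000000: (0.740000, 1.810000); f=(1.810000, -1.509600) → (1.264900, 1.372216)
0.290000: (1.264900, 1.372216); f=(1.372216, -2.580396) → (1.662843, 0.623901)
0.580000: (1.662843, 0.623901); f=(0.623901, -3.392199) → (1.843774, -0.359837)
(x(0.87), y(0.87)) ≈ (1.8438, -0.3598)

1.8438, -0.3598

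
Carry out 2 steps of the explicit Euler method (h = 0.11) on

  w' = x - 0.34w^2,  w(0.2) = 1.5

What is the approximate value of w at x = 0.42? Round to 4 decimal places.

Euler: w_{n+1} = w_n + h·f(x_n, w_n).
x=0.200000, w=1.500000: f=-0.565000 → w ← 1.500000 + 0.11·(-0.565000) = 1.437850
x=0.310000, w=1.437850: f=-0.392920 → w ← 1.437850 + 0.11·(-0.392920) = 1.394629
w(0.42) ≈ 1.3946

1.3946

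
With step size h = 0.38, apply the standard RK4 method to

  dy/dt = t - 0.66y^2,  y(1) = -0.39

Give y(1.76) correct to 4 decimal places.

0.6123

RK4: k1 = f(t_n, y_n); k2 = f(t_n + h/2, y_n + (h/2)·k1); k3 = f(t_n + h/2, y_n + (h/2)·k2); k4 = f(t_n + h, y_n + h·k3); y_{n+1} = y_n + (h/6)·(k1 + 2k2 + 2k3 + k4).
t=1.000000, y=-0.390000:
  k1 = f(1.000000, -0.390000) = 0.899614
  k2 = f(1.190000, -0.219073) = 1.158325
  k3 = f(1.190000, -0.169918) = 1.170944
  k4 = f(1.380000, 0.054959) = 1.378006
  y ← -0.390000 + (0.38/6)·(k1 + 2k2 + 2k3 + k4) = 0.049290
t=1.380000, y=0.049290:
  k1 = f(1.380000, 0.049290) = 1.378397
  k2 = f(1.570000, 0.311185) = 1.506088
  k3 = f(1.570000, 0.335447) = 1.495734
  k4 = f(1.760000, 0.617669) = 1.508200
  y ← 0.049290 + (0.38/6)·(k1 + 2k2 + 2k3 + k4) = 0.612339
y(1.76) ≈ 0.6123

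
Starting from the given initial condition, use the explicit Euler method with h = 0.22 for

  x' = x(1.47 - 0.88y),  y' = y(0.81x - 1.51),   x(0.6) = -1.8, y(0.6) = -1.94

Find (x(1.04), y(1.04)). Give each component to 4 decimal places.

Euler on (x,y): x_{n+1} = x_n + h·x', y_{n+1} = y_n + h·y'.
0.600000: (-1.800000, -1.940000); f=(-5.718960, 5.757920) → (-3.058171, -0.673258)
0.820000: (-3.058171, -0.673258); f=(-6.307376, 2.684358) → (-4.445794, -0.082699)
(x(1.04), y(1.04)) ≈ (-4.4458, -0.0827)

-4.4458, -0.0827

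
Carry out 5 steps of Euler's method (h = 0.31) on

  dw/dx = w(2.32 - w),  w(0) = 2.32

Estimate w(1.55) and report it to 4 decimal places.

2.3200

Euler: w_{n+1} = w_n + h·f(x_n, w_n).
x=0.000000, w=2.320000: f=0.000000 → w ← 2.320000 + 0.31·0.000000 = 2.320000
x=0.310000, w=2.320000: f=0.000000 → w ← 2.320000 + 0.31·0.000000 = 2.320000
x=0.620000, w=2.320000: f=0.000000 → w ← 2.320000 + 0.31·0.000000 = 2.320000
x=0.930000, w=2.320000: f=0.000000 → w ← 2.320000 + 0.31·0.000000 = 2.320000
x=1.240000, w=2.320000: f=0.000000 → w ← 2.320000 + 0.31·0.000000 = 2.320000
w(1.55) ≈ 2.3200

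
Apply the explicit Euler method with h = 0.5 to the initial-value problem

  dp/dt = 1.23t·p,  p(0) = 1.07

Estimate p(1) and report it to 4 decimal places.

Euler: p_{n+1} = p_n + h·f(t_n, p_n).
t=0.000000, p=1.070000: f=0.000000 → p ← 1.070000 + 0.5·0.000000 = 1.070000
t=0.500000, p=1.070000: f=0.658050 → p ← 1.070000 + 0.5·0.658050 = 1.399025
p(1) ≈ 1.3990

1.3990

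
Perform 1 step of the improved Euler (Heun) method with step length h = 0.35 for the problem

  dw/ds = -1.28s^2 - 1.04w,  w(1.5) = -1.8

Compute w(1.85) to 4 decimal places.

-2.3512

Heun: k1 = f(s_n, w_n); k2 = f(s_n + h, w_n + h·k1); w_{n+1} = w_n + (h/2)·(k1 + k2).
s=1.500000, w=-1.800000:
  k1 = f(1.500000, -1.800000) = -1.008000
  k2 = f(1.850000, -2.152800) = -2.141888
  w ← -1.800000 + (0.35/2)·(-1.008000 + (-2.141888)) = -2.351230
w(1.85) ≈ -2.3512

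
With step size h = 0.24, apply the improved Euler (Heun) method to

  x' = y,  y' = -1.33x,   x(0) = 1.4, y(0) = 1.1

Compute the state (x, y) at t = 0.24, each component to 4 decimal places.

1.6104, 0.6110

Heun on (x,y): k1 = f(t_n, state_n); k2 = f(t_n + h, state_n + h·k1); state_{n+1} = state_n + (h/2)·(k1 + k2).
0.000000: (1.400000, 1.100000)
  k1 = (1.100000, -1.862000)
  predictor → (1.664000, 0.653120)
  k2 = (0.653120, -2.213120)
  → (1.610374, 0.610986)
(x(0.24), y(0.24)) ≈ (1.6104, 0.6110)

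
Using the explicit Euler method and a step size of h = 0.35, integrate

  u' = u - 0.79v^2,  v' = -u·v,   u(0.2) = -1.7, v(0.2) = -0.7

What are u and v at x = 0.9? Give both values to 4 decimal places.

Euler on (u,v): u_{n+1} = u_n + h·u', v_{n+1} = v_n + h·v'.
0.200000: (-1.700000, -0.700000); f=(-2.087100, -1.190000) → (-2.430485, -1.116500)
0.550000: (-2.430485, -1.116500); f=(-3.415277, -2.713637) → (-3.625832, -2.066273)
(u(0.9), v(0.9)) ≈ (-3.6258, -2.0663)

-3.6258, -2.0663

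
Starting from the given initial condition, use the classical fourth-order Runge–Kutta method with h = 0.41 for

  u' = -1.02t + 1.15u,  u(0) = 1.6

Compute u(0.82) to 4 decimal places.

RK4: k1 = f(t_n, u_n); k2 = f(t_n + h/2, u_n + (h/2)·k1); k3 = f(t_n + h/2, u_n + (h/2)·k2); k4 = f(t_n + h, u_n + h·k3); u_{n+1} = u_n + (h/6)·(k1 + 2k2 + 2k3 + k4).
t=0.000000, u=1.600000:
  k1 = f(0.000000, 1.600000) = 1.840000
  k2 = f(0.205000, 1.977200) = 2.064680
  k3 = f(0.205000, 2.023259) = 2.117648
  k4 = f(0.410000, 2.468236) = 2.420271
  u ← 1.600000 + (0.41/6)·(k1 + 2k2 + 2k3 + k4) = 2.462703
t=0.410000, u=2.462703:
  k1 = f(0.410000, 2.462703) = 2.413909
  k2 = f(0.615000, 2.957555) = 2.773888
  k3 = f(0.615000, 3.031350) = 2.858753
  k4 = f(0.820000, 3.634792) = 3.343611
  u ← 2.462703 + (0.41/6)·(k1 + 2k2 + 2k3 + k4) = 3.625928
u(0.82) ≈ 3.6259

3.6259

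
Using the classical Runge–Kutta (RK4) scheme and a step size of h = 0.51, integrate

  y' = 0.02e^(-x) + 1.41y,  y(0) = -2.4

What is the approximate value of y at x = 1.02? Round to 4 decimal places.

RK4: k1 = f(x_n, y_n); k2 = f(x_n + h/2, y_n + (h/2)·k1); k3 = f(x_n + h/2, y_n + (h/2)·k2); k4 = f(x_n + h, y_n + h·k3); y_{n+1} = y_n + (h/6)·(k1 + 2k2 + 2k3 + k4).
x=0.000000, y=-2.400000:
  k1 = f(0.000000, -2.400000) = -3.364000
  k2 = f(0.255000, -3.257820) = -4.578028
  k3 = f(0.255000, -3.567397) = -5.014532
  k4 = f(0.510000, -4.957411) = -6.977940
  y ← -2.400000 + (0.51/6)·(k1 + 2k2 + 2k3 + k4) = -4.909800
x=0.510000, y=-4.909800:
  k1 = f(0.510000, -4.909800) = -6.910808
  k2 = f(0.765000, -6.672056) = -9.398292
  k3 = f(0.765000, -7.306365) = -10.292667
  k4 = f(1.020000, -10.159060) = -14.317063
  y ← -4.909800 + (0.51/6)·(k1 + 2k2 + 2k3 + k4) = -10.061632
y(1.02) ≈ -10.0616

-10.0616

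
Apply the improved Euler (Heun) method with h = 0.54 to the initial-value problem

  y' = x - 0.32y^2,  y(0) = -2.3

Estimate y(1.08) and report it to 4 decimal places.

-6.5850

Heun: k1 = f(x_n, y_n); k2 = f(x_n + h, y_n + h·k1); y_{n+1} = y_n + (h/2)·(k1 + k2).
x=0.000000, y=-2.300000:
  k1 = f(0.000000, -2.300000) = -1.692800
  k2 = f(0.540000, -3.214112) = -2.765765
  y ← -2.300000 + (0.54/2)·(-1.692800 + (-2.765765)) = -3.503813
x=0.540000, y=-3.503813:
  k1 = f(0.540000, -3.503813) = -3.388545
  k2 = f(1.080000, -5.333627) = -8.023224
  y ← -3.503813 + (0.54/2)·(-3.388545 + (-8.023224)) = -6.584990
y(1.08) ≈ -6.5850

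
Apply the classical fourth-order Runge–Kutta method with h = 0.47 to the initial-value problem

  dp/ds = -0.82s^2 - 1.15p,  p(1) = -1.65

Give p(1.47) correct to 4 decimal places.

RK4: k1 = f(s_n, p_n); k2 = f(s_n + h/2, p_n + (h/2)·k1); k3 = f(s_n + h/2, p_n + (h/2)·k2); k4 = f(s_n + h, p_n + h·k3); p_{n+1} = p_n + (h/6)·(k1 + 2k2 + 2k3 + k4).
s=1.000000, p=-1.650000:
  k1 = f(1.000000, -1.650000) = 1.077500
  k2 = f(1.235000, -1.396788) = 0.355621
  k3 = f(1.235000, -1.566429) = 0.550709
  k4 = f(1.470000, -1.391167) = -0.172096
  p ← -1.650000 + (0.47/6)·(k1 + 2k2 + 2k3 + k4) = -1.437085
p(1.47) ≈ -1.4371

-1.4371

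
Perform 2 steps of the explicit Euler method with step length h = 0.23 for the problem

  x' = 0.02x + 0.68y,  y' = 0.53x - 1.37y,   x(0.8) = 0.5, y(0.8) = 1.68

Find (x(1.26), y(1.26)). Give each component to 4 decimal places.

Euler on (x,y): x_{n+1} = x_n + h·x', y_{n+1} = y_n + h·y'.
0.800000: (0.500000, 1.680000); f=(1.152400, -2.036600) → (0.765052, 1.211582)
1.030000: (0.765052, 1.211582); f=(0.839177, -1.254390) → (0.958063, 0.923072)
(x(1.26), y(1.26)) ≈ (0.9581, 0.9231)

0.9581, 0.9231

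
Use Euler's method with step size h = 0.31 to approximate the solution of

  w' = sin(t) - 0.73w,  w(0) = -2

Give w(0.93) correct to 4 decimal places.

Euler: w_{n+1} = w_n + h·f(t_n, w_n).
t=0.000000, w=-2.000000: f=1.460000 → w ← -2.000000 + 0.31·1.460000 = -1.547400
t=0.310000, w=-1.547400: f=1.434661 → w ← -1.547400 + 0.31·1.434661 = -1.102655
t=0.620000, w=-1.102655: f=1.385973 → w ← -1.102655 + 0.31·1.385973 = -0.673003
w(0.93) ≈ -0.6730

-0.6730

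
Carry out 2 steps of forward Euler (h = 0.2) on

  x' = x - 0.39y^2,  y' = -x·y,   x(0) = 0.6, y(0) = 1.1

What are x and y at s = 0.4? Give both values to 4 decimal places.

0.6777, 0.8469

Euler on (x,y): x_{n+1} = x_n + h·x', y_{n+1} = y_n + h·y'.
0.000000: (0.600000, 1.100000); f=(0.128100, -0.660000) → (0.625620, 0.968000)
0.200000: (0.625620, 0.968000); f=(0.260181, -0.605600) → (0.677656, 0.846880)
(x(0.4), y(0.4)) ≈ (0.6777, 0.8469)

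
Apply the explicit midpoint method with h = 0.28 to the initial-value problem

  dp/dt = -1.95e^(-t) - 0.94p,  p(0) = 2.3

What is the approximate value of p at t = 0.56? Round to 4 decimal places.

Midpoint: k1 = f(t_n, p_n); k2 = f(t_n + h/2, p_n + (h/2)·k1); p_{n+1} = p_n + h·k2.
t=0.000000, p=2.300000:
  k1 = f(0.000000, 2.300000) = -4.112000
  k2 = f(0.140000, 1.724320) = -3.316109
  p ← 2.300000 + 0.28·(-3.316109) = 1.371489
t=0.280000, p=1.371489:
  k1 = f(0.280000, 1.371489) = -2.762978
  k2 = f(0.420000, 0.984672) = -2.206833
  p ← 1.371489 + 0.28·(-2.206833) = 0.753576
p(0.56) ≈ 0.7536

0.7536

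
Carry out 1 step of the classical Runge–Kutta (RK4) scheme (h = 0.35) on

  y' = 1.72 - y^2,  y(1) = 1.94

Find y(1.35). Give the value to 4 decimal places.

RK4: k1 = f(t_n, y_n); k2 = f(t_n + h/2, y_n + (h/2)·k1); k3 = f(t_n + h/2, y_n + (h/2)·k2); k4 = f(t_n + h, y_n + h·k3); y_{n+1} = y_n + (h/6)·(k1 + 2k2 + 2k3 + k4).
t=1.000000, y=1.940000:
  k1 = f(1.000000, 1.940000) = -2.043600
  k2 = f(1.175000, 1.582370) = -0.783895
  k3 = f(1.175000, 1.802818) = -1.530154
  k4 = f(1.350000, 1.404446) = -0.252469
  y ← 1.940000 + (0.35/6)·(k1 + 2k2 + 2k3 + k4) = 1.536090
y(1.35) ≈ 1.5361

1.5361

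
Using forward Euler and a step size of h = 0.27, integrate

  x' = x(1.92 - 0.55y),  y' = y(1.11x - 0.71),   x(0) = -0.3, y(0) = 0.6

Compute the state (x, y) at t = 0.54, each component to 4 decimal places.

-0.6236, 0.2930

Euler on (x,y): x_{n+1} = x_n + h·x', y_{n+1} = y_n + h·y'.
0.000000: (-0.300000, 0.600000); f=(-0.477000, -0.625800) → (-0.428790, 0.431034)
0.270000: (-0.428790, 0.431034); f=(-0.721624, -0.511188) → (-0.623629, 0.293013)
(x(0.54), y(0.54)) ≈ (-0.6236, 0.2930)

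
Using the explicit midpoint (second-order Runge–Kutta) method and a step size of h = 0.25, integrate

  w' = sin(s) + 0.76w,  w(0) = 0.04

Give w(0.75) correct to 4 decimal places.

0.3914

Midpoint: k1 = f(s_n, w_n); k2 = f(s_n + h/2, w_n + (h/2)·k1); w_{n+1} = w_n + h·k2.
s=0.000000, w=0.040000:
  k1 = f(0.000000, 0.040000) = 0.030400
  k2 = f(0.125000, 0.043800) = 0.157963
  w ← 0.040000 + 0.25·0.157963 = 0.079491
s=0.250000, w=0.079491:
  k1 = f(0.250000, 0.079491) = 0.307817
  k2 = f(0.375000, 0.117968) = 0.455928
  w ← 0.079491 + 0.25·0.455928 = 0.193473
s=0.500000, w=0.193473:
  k1 = f(0.500000, 0.193473) = 0.626465
  k2 = f(0.625000, 0.271781) = 0.791651
  w ← 0.193473 + 0.25·0.791651 = 0.391385
w(0.75) ≈ 0.3914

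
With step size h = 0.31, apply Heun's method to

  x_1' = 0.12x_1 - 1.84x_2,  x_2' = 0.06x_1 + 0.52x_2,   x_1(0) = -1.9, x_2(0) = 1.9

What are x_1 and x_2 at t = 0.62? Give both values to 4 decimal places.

-4.6240, 2.4861

Heun on (x_1,x_2): k1 = f(t_n, state_n); k2 = f(t_n + h, state_n + h·k1); state_{n+1} = state_n + (h/2)·(k1 + k2).
0.000000: (-1.900000, 1.900000)
  k1 = (-3.724000, 0.874000)
  predictor → (-3.054440, 2.170940)
  k2 = (-4.361062, 0.945622)
  → (-3.153185, 2.182041)
0.310000: (-3.153185, 2.182041)
  k1 = (-4.393338, 0.945470)
  predictor → (-4.515120, 2.475137)
  k2 = (-5.096067, 1.016164)
  → (-4.624043, 2.486095)
(x_1(0.62), x_2(0.62)) ≈ (-4.6240, 2.4861)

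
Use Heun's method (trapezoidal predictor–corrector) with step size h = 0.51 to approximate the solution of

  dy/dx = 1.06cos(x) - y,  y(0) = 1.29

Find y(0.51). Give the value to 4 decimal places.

Heun: k1 = f(x_n, y_n); k2 = f(x_n + h, y_n + h·k1); y_{n+1} = y_n + (h/2)·(k1 + k2).
x=0.000000, y=1.290000:
  k1 = f(0.000000, 1.290000) = -0.230000
  k2 = f(0.510000, 1.172700) = -0.247591
  y ← 1.290000 + (0.51/2)·(-0.230000 + (-0.247591)) = 1.168214
y(0.51) ≈ 1.1682

1.1682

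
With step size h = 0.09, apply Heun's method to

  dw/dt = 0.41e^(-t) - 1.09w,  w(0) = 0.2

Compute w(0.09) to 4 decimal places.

Heun: k1 = f(t_n, w_n); k2 = f(t_n + h, w_n + h·k1); w_{n+1} = w_n + (h/2)·(k1 + k2).
t=0.000000, w=0.200000:
  k1 = f(0.000000, 0.200000) = 0.192000
  k2 = f(0.090000, 0.217280) = 0.137877
  w ← 0.200000 + (0.09/2)·(0.192000 + 0.137877) = 0.214844
w(0.09) ≈ 0.2148

0.2148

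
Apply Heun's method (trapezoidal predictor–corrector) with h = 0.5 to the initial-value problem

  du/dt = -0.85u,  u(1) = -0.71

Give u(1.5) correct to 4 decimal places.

Heun: k1 = f(t_n, u_n); k2 = f(t_n + h, u_n + h·k1); u_{n+1} = u_n + (h/2)·(k1 + k2).
t=1.000000, u=-0.710000:
  k1 = f(1.000000, -0.710000) = 0.603500
  k2 = f(1.500000, -0.408250) = 0.347013
  u ← -0.710000 + (0.5/2)·(0.603500 + 0.347013) = -0.472372
u(1.5) ≈ -0.4724

-0.4724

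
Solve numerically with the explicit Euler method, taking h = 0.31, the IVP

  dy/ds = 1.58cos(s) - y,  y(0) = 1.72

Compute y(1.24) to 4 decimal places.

1.3407

Euler: y_{n+1} = y_n + h·f(s_n, y_n).
s=0.000000, y=1.720000: f=-0.140000 → y ← 1.720000 + 0.31·(-0.140000) = 1.676600
s=0.310000, y=1.676600: f=-0.171913 → y ← 1.676600 + 0.31·(-0.171913) = 1.623307
s=0.620000, y=1.623307: f=-0.337379 → y ← 1.623307 + 0.31·(-0.337379) = 1.518719
s=0.930000, y=1.518719: f=-0.574142 → y ← 1.518719 + 0.31·(-0.574142) = 1.340736
y(1.24) ≈ 1.3407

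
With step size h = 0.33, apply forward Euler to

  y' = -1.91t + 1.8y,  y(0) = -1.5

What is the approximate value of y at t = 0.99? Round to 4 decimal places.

Euler: y_{n+1} = y_n + h·f(t_n, y_n).
t=0.000000, y=-1.500000: f=-2.700000 → y ← -1.500000 + 0.33·(-2.700000) = -2.391000
t=0.330000, y=-2.391000: f=-4.934100 → y ← -2.391000 + 0.33·(-4.934100) = -4.019253
t=0.660000, y=-4.019253: f=-8.495255 → y ← -4.019253 + 0.33·(-8.495255) = -6.822687
y(0.99) ≈ -6.8227

-6.8227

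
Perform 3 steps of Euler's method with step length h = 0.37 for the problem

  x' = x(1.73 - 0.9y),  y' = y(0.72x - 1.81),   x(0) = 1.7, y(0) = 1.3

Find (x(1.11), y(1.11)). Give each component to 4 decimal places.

3.5853, 0.9301

Euler on (x,y): x_{n+1} = x_n + h·x', y_{n+1} = y_n + h·y'.
0.000000: (1.700000, 1.300000); f=(0.952000, -0.761800) → (2.052240, 1.018134)
0.370000: (2.052240, 1.018134); f=(1.669865, -0.338415) → (2.670090, 0.892921)
0.740000: (2.670090, 0.892921); f=(2.473495, 0.100422) → (3.585284, 0.930077)
(x(1.11), y(1.11)) ≈ (3.5853, 0.9301)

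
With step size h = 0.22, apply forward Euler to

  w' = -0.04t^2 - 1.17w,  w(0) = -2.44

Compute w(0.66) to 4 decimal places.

Euler: w_{n+1} = w_n + h·f(t_n, w_n).
t=0.000000, w=-2.440000: f=2.854800 → w ← -2.440000 + 0.22·2.854800 = -1.811944
t=0.220000, w=-1.811944: f=2.118038 → w ← -1.811944 + 0.22·2.118038 = -1.345976
t=0.440000, w=-1.345976: f=1.567047 → w ← -1.345976 + 0.22·1.567047 = -1.001225
w(0.66) ≈ -1.0012

-1.0012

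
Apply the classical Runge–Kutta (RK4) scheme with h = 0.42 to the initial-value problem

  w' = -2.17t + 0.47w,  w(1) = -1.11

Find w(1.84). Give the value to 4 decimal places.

RK4: k1 = f(t_n, w_n); k2 = f(t_n + h/2, w_n + (h/2)·k1); k3 = f(t_n + h/2, w_n + (h/2)·k2); k4 = f(t_n + h, w_n + h·k3); w_{n+1} = w_n + (h/6)·(k1 + 2k2 + 2k3 + k4).
t=1.000000, w=-1.110000:
  k1 = f(1.000000, -1.110000) = -2.691700
  k2 = f(1.210000, -1.675257) = -3.413071
  k3 = f(1.210000, -1.826745) = -3.484270
  k4 = f(1.420000, -2.573393) = -4.290895
  w ← -1.110000 + (0.42/6)·(k1 + 2k2 + 2k3 + k4) = -2.564409
t=1.420000, w=-2.564409:
  k1 = f(1.420000, -2.564409) = -4.286672
  k2 = f(1.630000, -3.464611) = -5.165467
  k3 = f(1.630000, -3.649157) = -5.252204
  k4 = f(1.840000, -4.770335) = -6.234857
  w ← -2.564409 + (0.42/6)·(k1 + 2k2 + 2k3 + k4) = -4.759390
w(1.84) ≈ -4.7594

-4.7594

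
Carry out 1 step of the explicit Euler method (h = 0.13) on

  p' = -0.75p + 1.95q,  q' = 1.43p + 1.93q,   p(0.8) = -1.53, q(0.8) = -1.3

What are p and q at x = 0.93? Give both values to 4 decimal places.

Euler on (p,q): p_{n+1} = p_n + h·p', q_{n+1} = q_n + h·q'.
0.800000: (-1.530000, -1.300000); f=(-1.387500, -4.696900) → (-1.710375, -1.910597)
(p(0.93), q(0.93)) ≈ (-1.7104, -1.9106)

-1.7104, -1.9106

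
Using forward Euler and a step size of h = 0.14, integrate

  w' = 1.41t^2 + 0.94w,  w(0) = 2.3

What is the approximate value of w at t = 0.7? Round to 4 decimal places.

4.3944

Euler: w_{n+1} = w_n + h·f(t_n, w_n).
t=0.000000, w=2.300000: f=2.162000 → w ← 2.300000 + 0.14·2.162000 = 2.602680
t=0.140000, w=2.602680: f=2.474155 → w ← 2.602680 + 0.14·2.474155 = 2.949062
t=0.280000, w=2.949062: f=2.882662 → w ← 2.949062 + 0.14·2.882662 = 3.352634
t=0.420000, w=3.352634: f=3.400200 → w ← 3.352634 + 0.14·3.400200 = 3.828662
t=0.560000, w=3.828662: f=4.041119 → w ← 3.828662 + 0.14·4.041119 = 4.394419
w(0.7) ≈ 4.3944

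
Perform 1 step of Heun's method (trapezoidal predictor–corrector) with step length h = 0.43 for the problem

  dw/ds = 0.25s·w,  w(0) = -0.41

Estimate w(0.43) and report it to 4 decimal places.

Heun: k1 = f(s_n, w_n); k2 = f(s_n + h, w_n + h·k1); w_{n+1} = w_n + (h/2)·(k1 + k2).
s=0.000000, w=-0.410000:
  k1 = f(0.000000, -0.410000) = 0.000000
  k2 = f(0.430000, -0.410000) = -0.044075
  w ← -0.410000 + (0.43/2)·(0.000000 + (-0.044075)) = -0.419476
w(0.43) ≈ -0.4195

-0.4195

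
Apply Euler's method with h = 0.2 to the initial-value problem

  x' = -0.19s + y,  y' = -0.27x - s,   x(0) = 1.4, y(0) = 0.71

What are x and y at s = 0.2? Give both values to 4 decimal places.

Euler on (x,y): x_{n+1} = x_n + h·x', y_{n+1} = y_n + h·y'.
0.000000: (1.400000, 0.710000); f=(0.710000, -0.378000) → (1.542000, 0.634400)
(x(0.2), y(0.2)) ≈ (1.5420, 0.6344)

1.5420, 0.6344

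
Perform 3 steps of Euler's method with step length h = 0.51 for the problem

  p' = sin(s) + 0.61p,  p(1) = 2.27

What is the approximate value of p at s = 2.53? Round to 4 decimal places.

Euler: p_{n+1} = p_n + h·f(s_n, p_n).
s=1.000000, p=2.270000: f=2.226171 → p ← 2.270000 + 0.51·2.226171 = 3.405347
s=1.510000, p=3.405347: f=3.075414 → p ← 3.405347 + 0.51·3.075414 = 4.973808
s=2.020000, p=4.973808: f=3.934816 → p ← 4.973808 + 0.51·3.934816 = 6.980565
p(2.53) ≈ 6.9806

6.9806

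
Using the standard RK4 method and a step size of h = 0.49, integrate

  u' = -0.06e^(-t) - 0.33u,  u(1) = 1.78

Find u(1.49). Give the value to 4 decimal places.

RK4: k1 = f(t_n, u_n); k2 = f(t_n + h/2, u_n + (h/2)·k1); k3 = f(t_n + h/2, u_n + (h/2)·k2); k4 = f(t_n + h, u_n + h·k3); u_{n+1} = u_n + (h/6)·(k1 + 2k2 + 2k3 + k4).
t=1.000000, u=1.780000:
  k1 = f(1.000000, 1.780000) = -0.609473
  k2 = f(1.245000, 1.630679) = -0.555401
  k3 = f(1.245000, 1.643927) = -0.559772
  k4 = f(1.490000, 1.505712) = -0.510407
  u ← 1.780000 + (0.49/6)·(k1 + 2k2 + 2k3 + k4) = 1.506398
u(1.49) ≈ 1.5064

1.5064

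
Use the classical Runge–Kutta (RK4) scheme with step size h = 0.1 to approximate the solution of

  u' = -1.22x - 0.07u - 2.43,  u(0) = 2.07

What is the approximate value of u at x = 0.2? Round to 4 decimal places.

RK4: k1 = f(x_n, u_n); k2 = f(x_n + h/2, u_n + (h/2)·k1); k3 = f(x_n + h/2, u_n + (h/2)·k2); k4 = f(x_n + h, u_n + h·k3); u_{n+1} = u_n + (h/6)·(k1 + 2k2 + 2k3 + k4).
x=0.000000, u=2.070000:
  k1 = f(0.000000, 2.070000) = -2.574900
  k2 = f(0.050000, 1.941255) = -2.626888
  k3 = f(0.050000, 1.938656) = -2.626706
  k4 = f(0.100000, 1.807329) = -2.678513
  u ← 2.070000 + (0.1/6)·(k1 + 2k2 + 2k3 + k4) = 1.807323
x=0.100000, u=1.807323:
  k1 = f(0.100000, 1.807323) = -2.678513
  k2 = f(0.150000, 1.673398) = -2.730138
  k3 = f(0.150000, 1.670816) = -2.729957
  k4 = f(0.200000, 1.534328) = -2.781403
  u ← 1.807323 + (0.1/6)·(k1 + 2k2 + 2k3 + k4) = 1.534322
u(0.2) ≈ 1.5343

1.5343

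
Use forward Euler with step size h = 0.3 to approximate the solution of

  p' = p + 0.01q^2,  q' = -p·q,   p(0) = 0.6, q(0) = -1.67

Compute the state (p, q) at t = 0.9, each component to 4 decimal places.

1.3429, -0.7223

Euler on (p,q): p_{n+1} = p_n + h·p', q_{n+1} = q_n + h·q'.
0.000000: (0.600000, -1.670000); f=(0.627889, 1.002000) → (0.788367, -1.369400)
0.300000: (0.788367, -1.369400); f=(0.807119, 1.079589) → (1.030502, -1.045523)
0.600000: (1.030502, -1.045523); f=(1.041434, 1.077414) → (1.342933, -0.722299)
(p(0.9), q(0.9)) ≈ (1.3429, -0.7223)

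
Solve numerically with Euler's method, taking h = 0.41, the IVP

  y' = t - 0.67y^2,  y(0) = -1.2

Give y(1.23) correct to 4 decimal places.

Euler: y_{n+1} = y_n + h·f(t_n, y_n).
t=0.000000, y=-1.200000: f=-0.964800 → y ← -1.200000 + 0.41·(-0.964800) = -1.595568
t=0.410000, y=-1.595568: f=-1.295711 → y ← -1.595568 + 0.41·(-1.295711) = -2.126809
t=0.820000, y=-2.126809: f=-2.210623 → y ← -2.126809 + 0.41·(-2.210623) = -3.033165
y(1.23) ≈ -3.0332

-3.0332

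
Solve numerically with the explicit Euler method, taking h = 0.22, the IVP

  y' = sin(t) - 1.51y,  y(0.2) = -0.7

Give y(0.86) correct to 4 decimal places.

Euler: y_{n+1} = y_n + h·f(t_n, y_n).
t=0.200000, y=-0.700000: f=1.255669 → y ← -0.700000 + 0.22·1.255669 = -0.423753
t=0.420000, y=-0.423753: f=1.047627 → y ← -0.423753 + 0.22·1.047627 = -0.193275
t=0.640000, y=-0.193275: f=0.889040 → y ← -0.193275 + 0.22·0.889040 = 0.002314
y(0.86) ≈ 0.0023

0.0023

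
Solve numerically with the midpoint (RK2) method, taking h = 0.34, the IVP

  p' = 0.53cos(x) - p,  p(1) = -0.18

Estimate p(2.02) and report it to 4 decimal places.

Midpoint: k1 = f(x_n, p_n); k2 = f(x_n + h/2, p_n + (h/2)·k1); p_{n+1} = p_n + h·k2.
x=1.000000, p=-0.180000:
  k1 = f(1.000000, -0.180000) = 0.466360
  k2 = f(1.170000, -0.100719) = 0.307499
  p ← -0.180000 + 0.34·0.307499 = -0.075450
x=1.340000, p=-0.075450:
  k1 = f(1.340000, -0.075450) = 0.196689
  k2 = f(1.510000, -0.042013) = 0.074215
  p ← -0.075450 + 0.34·0.074215 = -0.050217
x=1.680000, p=-0.050217:
  k1 = f(1.680000, -0.050217) = -0.007546
  k2 = f(1.850000, -0.051500) = -0.094563
  p ← -0.050217 + 0.34·(-0.094563) = -0.082368
p(2.02) ≈ -0.0824

-0.0824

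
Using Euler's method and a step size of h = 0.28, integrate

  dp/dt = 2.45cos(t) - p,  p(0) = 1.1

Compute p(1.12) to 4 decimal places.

Euler: p_{n+1} = p_n + h·f(t_n, p_n).
t=0.000000, p=1.100000: f=1.350000 → p ← 1.100000 + 0.28·1.350000 = 1.478000
t=0.280000, p=1.478000: f=0.876586 → p ← 1.478000 + 0.28·0.876586 = 1.723444
t=0.560000, p=1.723444: f=0.352331 → p ← 1.723444 + 0.28·0.352331 = 1.822097
t=0.840000, p=1.822097: f=-0.186813 → p ← 1.822097 + 0.28·(-0.186813) = 1.769789
p(1.12) ≈ 1.7698

1.7698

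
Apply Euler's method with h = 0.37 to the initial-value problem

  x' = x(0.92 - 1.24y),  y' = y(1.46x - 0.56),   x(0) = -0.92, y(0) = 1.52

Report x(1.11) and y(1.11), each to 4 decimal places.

-0.8338, 0.0916

Euler on (x,y): x_{n+1} = x_n + h·x', y_{n+1} = y_n + h·y'.
0.000000: (-0.920000, 1.520000); f=(0.887616, -2.892864) → (-0.591582, 0.449640)
0.370000: (-0.591582, 0.449640); f=(-0.214417, -0.640157) → (-0.670916, 0.212782)
0.740000: (-0.670916, 0.212782); f=(-0.440222, -0.327586) → (-0.833798, 0.091575)
(x(1.11), y(1.11)) ≈ (-0.8338, 0.0916)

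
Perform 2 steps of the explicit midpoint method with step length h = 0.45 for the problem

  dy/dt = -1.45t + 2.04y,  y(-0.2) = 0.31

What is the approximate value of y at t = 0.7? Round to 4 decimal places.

1.4137

Midpoint: k1 = f(t_n, y_n); k2 = f(t_n + h/2, y_n + (h/2)·k1); y_{n+1} = y_n + h·k2.
t=-0.200000, y=0.310000:
  k1 = f(-0.200000, 0.310000) = 0.922400
  k2 = f(0.025000, 0.517540) = 1.019532
  y ← 0.310000 + 0.45·1.019532 = 0.768789
t=0.250000, y=0.768789:
  k1 = f(0.250000, 0.768789) = 1.205830
  k2 = f(0.475000, 1.040101) = 1.433056
  y ← 0.768789 + 0.45·1.433056 = 1.413664
y(0.7) ≈ 1.4137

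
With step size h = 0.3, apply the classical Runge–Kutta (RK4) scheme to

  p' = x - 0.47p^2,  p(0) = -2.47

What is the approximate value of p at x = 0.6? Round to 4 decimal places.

-7.4812

RK4: k1 = f(x_n, p_n); k2 = f(x_n + h/2, p_n + (h/2)·k1); k3 = f(x_n + h/2, p_n + (h/2)·k2); k4 = f(x_n + h, p_n + h·k3); p_{n+1} = p_n + (h/6)·(k1 + 2k2 + 2k3 + k4).
x=0.000000, p=-2.470000:
  k1 = f(0.000000, -2.470000) = -2.867423
  k2 = f(0.150000, -2.900113) = -3.803009
  k3 = f(0.150000, -3.040451) = -4.194842
  k4 = f(0.300000, -3.728453) = -6.233639
  p ← -2.470000 + (0.3/6)·(k1 + 2k2 + 2k3 + k4) = -3.724838
x=0.300000, p=-3.724838:
  k1 = f(0.300000, -3.724838) = -6.220977
  k2 = f(0.450000, -4.657985) = -9.747506
  k3 = f(0.450000, -5.186964) = -12.195161
  k4 = f(0.600000, -7.383386) = -25.021766
  p ← -3.724838 + (0.3/6)·(k1 + 2k2 + 2k3 + k4) = -7.481242
p(0.6) ≈ -7.4812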